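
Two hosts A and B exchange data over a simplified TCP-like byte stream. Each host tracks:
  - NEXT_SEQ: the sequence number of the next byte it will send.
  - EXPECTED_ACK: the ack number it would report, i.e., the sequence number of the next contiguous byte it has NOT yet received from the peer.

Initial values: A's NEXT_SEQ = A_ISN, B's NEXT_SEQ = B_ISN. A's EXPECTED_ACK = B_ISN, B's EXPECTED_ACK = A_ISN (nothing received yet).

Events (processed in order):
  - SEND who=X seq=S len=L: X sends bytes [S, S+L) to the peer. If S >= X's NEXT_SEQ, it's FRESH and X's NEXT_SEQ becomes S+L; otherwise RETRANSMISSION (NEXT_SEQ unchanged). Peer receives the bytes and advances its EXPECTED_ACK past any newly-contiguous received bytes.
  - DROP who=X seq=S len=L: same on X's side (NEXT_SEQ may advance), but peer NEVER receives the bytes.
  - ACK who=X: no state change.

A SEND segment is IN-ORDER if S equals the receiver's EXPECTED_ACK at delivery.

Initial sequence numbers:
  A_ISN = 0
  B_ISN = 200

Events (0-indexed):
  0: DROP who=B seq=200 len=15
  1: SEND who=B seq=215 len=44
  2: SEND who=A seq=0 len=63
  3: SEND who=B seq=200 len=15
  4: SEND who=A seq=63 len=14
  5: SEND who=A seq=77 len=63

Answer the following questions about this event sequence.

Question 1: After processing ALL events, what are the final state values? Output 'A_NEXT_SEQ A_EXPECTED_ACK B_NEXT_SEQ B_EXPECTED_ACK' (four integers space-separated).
Answer: 140 259 259 140

Derivation:
After event 0: A_seq=0 A_ack=200 B_seq=215 B_ack=0
After event 1: A_seq=0 A_ack=200 B_seq=259 B_ack=0
After event 2: A_seq=63 A_ack=200 B_seq=259 B_ack=63
After event 3: A_seq=63 A_ack=259 B_seq=259 B_ack=63
After event 4: A_seq=77 A_ack=259 B_seq=259 B_ack=77
After event 5: A_seq=140 A_ack=259 B_seq=259 B_ack=140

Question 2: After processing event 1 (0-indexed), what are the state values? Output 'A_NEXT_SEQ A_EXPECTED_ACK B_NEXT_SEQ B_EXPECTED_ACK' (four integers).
After event 0: A_seq=0 A_ack=200 B_seq=215 B_ack=0
After event 1: A_seq=0 A_ack=200 B_seq=259 B_ack=0

0 200 259 0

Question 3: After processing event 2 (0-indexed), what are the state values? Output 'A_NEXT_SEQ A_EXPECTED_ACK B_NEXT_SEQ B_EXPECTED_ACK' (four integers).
After event 0: A_seq=0 A_ack=200 B_seq=215 B_ack=0
After event 1: A_seq=0 A_ack=200 B_seq=259 B_ack=0
After event 2: A_seq=63 A_ack=200 B_seq=259 B_ack=63

63 200 259 63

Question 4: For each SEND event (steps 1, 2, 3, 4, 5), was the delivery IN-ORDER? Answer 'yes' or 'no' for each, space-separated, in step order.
Answer: no yes yes yes yes

Derivation:
Step 1: SEND seq=215 -> out-of-order
Step 2: SEND seq=0 -> in-order
Step 3: SEND seq=200 -> in-order
Step 4: SEND seq=63 -> in-order
Step 5: SEND seq=77 -> in-order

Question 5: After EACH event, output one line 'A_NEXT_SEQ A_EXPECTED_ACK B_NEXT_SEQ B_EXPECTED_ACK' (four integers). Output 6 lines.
0 200 215 0
0 200 259 0
63 200 259 63
63 259 259 63
77 259 259 77
140 259 259 140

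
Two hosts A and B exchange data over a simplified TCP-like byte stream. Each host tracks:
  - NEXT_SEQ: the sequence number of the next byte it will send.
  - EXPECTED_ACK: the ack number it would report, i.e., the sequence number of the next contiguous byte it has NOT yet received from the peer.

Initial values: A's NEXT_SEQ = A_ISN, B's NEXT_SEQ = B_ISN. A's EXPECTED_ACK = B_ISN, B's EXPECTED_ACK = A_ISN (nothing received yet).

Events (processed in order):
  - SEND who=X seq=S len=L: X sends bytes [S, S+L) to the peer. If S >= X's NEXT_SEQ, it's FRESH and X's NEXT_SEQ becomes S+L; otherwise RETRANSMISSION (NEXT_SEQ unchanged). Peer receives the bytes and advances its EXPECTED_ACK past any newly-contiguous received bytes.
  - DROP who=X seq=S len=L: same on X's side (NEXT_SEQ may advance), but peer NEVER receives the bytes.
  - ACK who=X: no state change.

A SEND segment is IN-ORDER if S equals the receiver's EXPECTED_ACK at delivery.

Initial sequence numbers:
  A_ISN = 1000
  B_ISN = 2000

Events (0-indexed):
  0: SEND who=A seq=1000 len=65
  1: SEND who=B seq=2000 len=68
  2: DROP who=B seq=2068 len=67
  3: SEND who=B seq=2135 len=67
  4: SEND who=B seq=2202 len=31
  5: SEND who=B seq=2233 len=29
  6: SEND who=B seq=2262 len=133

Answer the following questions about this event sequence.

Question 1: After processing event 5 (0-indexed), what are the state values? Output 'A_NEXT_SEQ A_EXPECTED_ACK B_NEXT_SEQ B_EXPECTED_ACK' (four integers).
After event 0: A_seq=1065 A_ack=2000 B_seq=2000 B_ack=1065
After event 1: A_seq=1065 A_ack=2068 B_seq=2068 B_ack=1065
After event 2: A_seq=1065 A_ack=2068 B_seq=2135 B_ack=1065
After event 3: A_seq=1065 A_ack=2068 B_seq=2202 B_ack=1065
After event 4: A_seq=1065 A_ack=2068 B_seq=2233 B_ack=1065
After event 5: A_seq=1065 A_ack=2068 B_seq=2262 B_ack=1065

1065 2068 2262 1065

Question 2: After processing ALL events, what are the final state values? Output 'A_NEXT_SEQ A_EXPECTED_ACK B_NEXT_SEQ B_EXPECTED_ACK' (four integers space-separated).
After event 0: A_seq=1065 A_ack=2000 B_seq=2000 B_ack=1065
After event 1: A_seq=1065 A_ack=2068 B_seq=2068 B_ack=1065
After event 2: A_seq=1065 A_ack=2068 B_seq=2135 B_ack=1065
After event 3: A_seq=1065 A_ack=2068 B_seq=2202 B_ack=1065
After event 4: A_seq=1065 A_ack=2068 B_seq=2233 B_ack=1065
After event 5: A_seq=1065 A_ack=2068 B_seq=2262 B_ack=1065
After event 6: A_seq=1065 A_ack=2068 B_seq=2395 B_ack=1065

Answer: 1065 2068 2395 1065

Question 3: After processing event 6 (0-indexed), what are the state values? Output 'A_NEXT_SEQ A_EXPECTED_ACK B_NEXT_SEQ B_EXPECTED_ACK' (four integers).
After event 0: A_seq=1065 A_ack=2000 B_seq=2000 B_ack=1065
After event 1: A_seq=1065 A_ack=2068 B_seq=2068 B_ack=1065
After event 2: A_seq=1065 A_ack=2068 B_seq=2135 B_ack=1065
After event 3: A_seq=1065 A_ack=2068 B_seq=2202 B_ack=1065
After event 4: A_seq=1065 A_ack=2068 B_seq=2233 B_ack=1065
After event 5: A_seq=1065 A_ack=2068 B_seq=2262 B_ack=1065
After event 6: A_seq=1065 A_ack=2068 B_seq=2395 B_ack=1065

1065 2068 2395 1065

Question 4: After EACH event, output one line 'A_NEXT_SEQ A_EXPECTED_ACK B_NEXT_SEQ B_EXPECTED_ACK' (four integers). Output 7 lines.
1065 2000 2000 1065
1065 2068 2068 1065
1065 2068 2135 1065
1065 2068 2202 1065
1065 2068 2233 1065
1065 2068 2262 1065
1065 2068 2395 1065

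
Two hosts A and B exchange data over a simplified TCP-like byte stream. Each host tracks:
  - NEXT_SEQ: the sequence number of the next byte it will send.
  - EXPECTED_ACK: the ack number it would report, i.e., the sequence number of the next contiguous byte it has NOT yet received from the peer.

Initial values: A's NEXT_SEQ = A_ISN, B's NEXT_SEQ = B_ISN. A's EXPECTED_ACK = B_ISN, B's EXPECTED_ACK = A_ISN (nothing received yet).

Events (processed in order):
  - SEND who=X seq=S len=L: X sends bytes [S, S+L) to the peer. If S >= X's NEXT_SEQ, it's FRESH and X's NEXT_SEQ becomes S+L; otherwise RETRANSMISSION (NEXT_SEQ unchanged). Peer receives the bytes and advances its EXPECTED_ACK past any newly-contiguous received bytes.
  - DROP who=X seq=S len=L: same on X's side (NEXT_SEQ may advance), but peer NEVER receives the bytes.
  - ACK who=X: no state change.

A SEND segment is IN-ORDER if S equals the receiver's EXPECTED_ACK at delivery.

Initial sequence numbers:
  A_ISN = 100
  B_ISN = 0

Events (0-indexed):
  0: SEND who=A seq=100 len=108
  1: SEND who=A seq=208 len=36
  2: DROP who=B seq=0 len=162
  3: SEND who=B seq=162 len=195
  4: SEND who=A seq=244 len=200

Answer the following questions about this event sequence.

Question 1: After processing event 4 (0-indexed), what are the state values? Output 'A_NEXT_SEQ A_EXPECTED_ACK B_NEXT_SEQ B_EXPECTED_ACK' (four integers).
After event 0: A_seq=208 A_ack=0 B_seq=0 B_ack=208
After event 1: A_seq=244 A_ack=0 B_seq=0 B_ack=244
After event 2: A_seq=244 A_ack=0 B_seq=162 B_ack=244
After event 3: A_seq=244 A_ack=0 B_seq=357 B_ack=244
After event 4: A_seq=444 A_ack=0 B_seq=357 B_ack=444

444 0 357 444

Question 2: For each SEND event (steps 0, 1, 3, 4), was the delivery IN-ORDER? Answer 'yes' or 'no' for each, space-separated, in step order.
Step 0: SEND seq=100 -> in-order
Step 1: SEND seq=208 -> in-order
Step 3: SEND seq=162 -> out-of-order
Step 4: SEND seq=244 -> in-order

Answer: yes yes no yes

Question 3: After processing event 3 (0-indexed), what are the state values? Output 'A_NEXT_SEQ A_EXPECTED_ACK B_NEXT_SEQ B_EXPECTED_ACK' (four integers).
After event 0: A_seq=208 A_ack=0 B_seq=0 B_ack=208
After event 1: A_seq=244 A_ack=0 B_seq=0 B_ack=244
After event 2: A_seq=244 A_ack=0 B_seq=162 B_ack=244
After event 3: A_seq=244 A_ack=0 B_seq=357 B_ack=244

244 0 357 244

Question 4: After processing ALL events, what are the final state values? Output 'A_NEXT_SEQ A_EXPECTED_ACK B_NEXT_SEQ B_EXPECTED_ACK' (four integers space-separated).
After event 0: A_seq=208 A_ack=0 B_seq=0 B_ack=208
After event 1: A_seq=244 A_ack=0 B_seq=0 B_ack=244
After event 2: A_seq=244 A_ack=0 B_seq=162 B_ack=244
After event 3: A_seq=244 A_ack=0 B_seq=357 B_ack=244
After event 4: A_seq=444 A_ack=0 B_seq=357 B_ack=444

Answer: 444 0 357 444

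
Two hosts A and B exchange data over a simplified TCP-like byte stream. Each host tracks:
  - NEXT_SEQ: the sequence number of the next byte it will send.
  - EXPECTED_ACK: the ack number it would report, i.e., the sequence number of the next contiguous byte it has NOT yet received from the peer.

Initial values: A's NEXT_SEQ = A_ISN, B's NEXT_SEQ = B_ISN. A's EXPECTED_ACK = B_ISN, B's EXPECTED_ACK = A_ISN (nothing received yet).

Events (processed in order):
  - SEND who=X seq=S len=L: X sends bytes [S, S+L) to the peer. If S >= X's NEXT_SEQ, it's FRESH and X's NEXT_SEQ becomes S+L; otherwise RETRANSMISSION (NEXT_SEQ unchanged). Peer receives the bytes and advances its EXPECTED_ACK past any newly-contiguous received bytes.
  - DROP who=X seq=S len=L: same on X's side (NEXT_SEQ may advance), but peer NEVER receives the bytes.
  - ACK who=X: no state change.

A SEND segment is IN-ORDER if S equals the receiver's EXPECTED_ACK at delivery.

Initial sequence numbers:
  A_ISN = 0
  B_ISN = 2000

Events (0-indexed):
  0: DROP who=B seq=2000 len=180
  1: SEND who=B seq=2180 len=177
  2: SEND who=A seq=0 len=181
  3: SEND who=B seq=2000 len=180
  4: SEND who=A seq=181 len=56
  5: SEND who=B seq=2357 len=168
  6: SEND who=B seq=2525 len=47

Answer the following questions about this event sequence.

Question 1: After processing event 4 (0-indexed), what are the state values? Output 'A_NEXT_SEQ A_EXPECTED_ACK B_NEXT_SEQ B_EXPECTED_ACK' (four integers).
After event 0: A_seq=0 A_ack=2000 B_seq=2180 B_ack=0
After event 1: A_seq=0 A_ack=2000 B_seq=2357 B_ack=0
After event 2: A_seq=181 A_ack=2000 B_seq=2357 B_ack=181
After event 3: A_seq=181 A_ack=2357 B_seq=2357 B_ack=181
After event 4: A_seq=237 A_ack=2357 B_seq=2357 B_ack=237

237 2357 2357 237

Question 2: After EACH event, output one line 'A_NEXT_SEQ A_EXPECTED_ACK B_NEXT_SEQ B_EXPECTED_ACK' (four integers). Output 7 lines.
0 2000 2180 0
0 2000 2357 0
181 2000 2357 181
181 2357 2357 181
237 2357 2357 237
237 2525 2525 237
237 2572 2572 237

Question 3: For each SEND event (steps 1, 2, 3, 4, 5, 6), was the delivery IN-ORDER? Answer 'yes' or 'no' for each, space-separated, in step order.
Answer: no yes yes yes yes yes

Derivation:
Step 1: SEND seq=2180 -> out-of-order
Step 2: SEND seq=0 -> in-order
Step 3: SEND seq=2000 -> in-order
Step 4: SEND seq=181 -> in-order
Step 5: SEND seq=2357 -> in-order
Step 6: SEND seq=2525 -> in-order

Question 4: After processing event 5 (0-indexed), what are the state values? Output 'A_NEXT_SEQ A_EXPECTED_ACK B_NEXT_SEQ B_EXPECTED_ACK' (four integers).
After event 0: A_seq=0 A_ack=2000 B_seq=2180 B_ack=0
After event 1: A_seq=0 A_ack=2000 B_seq=2357 B_ack=0
After event 2: A_seq=181 A_ack=2000 B_seq=2357 B_ack=181
After event 3: A_seq=181 A_ack=2357 B_seq=2357 B_ack=181
After event 4: A_seq=237 A_ack=2357 B_seq=2357 B_ack=237
After event 5: A_seq=237 A_ack=2525 B_seq=2525 B_ack=237

237 2525 2525 237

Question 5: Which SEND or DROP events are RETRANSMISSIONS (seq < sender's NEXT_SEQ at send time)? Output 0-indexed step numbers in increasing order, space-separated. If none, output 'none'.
Answer: 3

Derivation:
Step 0: DROP seq=2000 -> fresh
Step 1: SEND seq=2180 -> fresh
Step 2: SEND seq=0 -> fresh
Step 3: SEND seq=2000 -> retransmit
Step 4: SEND seq=181 -> fresh
Step 5: SEND seq=2357 -> fresh
Step 6: SEND seq=2525 -> fresh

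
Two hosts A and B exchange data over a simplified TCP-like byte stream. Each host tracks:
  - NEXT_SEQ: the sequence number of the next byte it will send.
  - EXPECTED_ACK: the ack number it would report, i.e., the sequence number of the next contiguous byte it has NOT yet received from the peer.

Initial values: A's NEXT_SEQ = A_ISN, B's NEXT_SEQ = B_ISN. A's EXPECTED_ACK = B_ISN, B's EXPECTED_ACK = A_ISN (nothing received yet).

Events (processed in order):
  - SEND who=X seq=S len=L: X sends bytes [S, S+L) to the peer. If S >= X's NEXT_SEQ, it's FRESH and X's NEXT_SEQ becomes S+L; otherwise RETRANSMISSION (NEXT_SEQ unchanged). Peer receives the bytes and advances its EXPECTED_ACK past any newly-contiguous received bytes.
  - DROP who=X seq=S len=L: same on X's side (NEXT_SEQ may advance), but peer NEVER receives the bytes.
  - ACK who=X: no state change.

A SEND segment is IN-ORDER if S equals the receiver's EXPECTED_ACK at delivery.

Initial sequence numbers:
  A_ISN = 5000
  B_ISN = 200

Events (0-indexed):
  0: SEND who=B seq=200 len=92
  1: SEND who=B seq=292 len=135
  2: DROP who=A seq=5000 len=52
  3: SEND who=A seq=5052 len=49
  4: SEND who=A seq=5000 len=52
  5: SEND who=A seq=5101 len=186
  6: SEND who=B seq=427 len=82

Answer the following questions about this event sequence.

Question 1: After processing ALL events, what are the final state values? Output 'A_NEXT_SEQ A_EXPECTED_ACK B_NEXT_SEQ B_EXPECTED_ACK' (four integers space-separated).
Answer: 5287 509 509 5287

Derivation:
After event 0: A_seq=5000 A_ack=292 B_seq=292 B_ack=5000
After event 1: A_seq=5000 A_ack=427 B_seq=427 B_ack=5000
After event 2: A_seq=5052 A_ack=427 B_seq=427 B_ack=5000
After event 3: A_seq=5101 A_ack=427 B_seq=427 B_ack=5000
After event 4: A_seq=5101 A_ack=427 B_seq=427 B_ack=5101
After event 5: A_seq=5287 A_ack=427 B_seq=427 B_ack=5287
After event 6: A_seq=5287 A_ack=509 B_seq=509 B_ack=5287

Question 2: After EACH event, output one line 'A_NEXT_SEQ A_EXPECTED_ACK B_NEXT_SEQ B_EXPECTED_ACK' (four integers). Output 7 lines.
5000 292 292 5000
5000 427 427 5000
5052 427 427 5000
5101 427 427 5000
5101 427 427 5101
5287 427 427 5287
5287 509 509 5287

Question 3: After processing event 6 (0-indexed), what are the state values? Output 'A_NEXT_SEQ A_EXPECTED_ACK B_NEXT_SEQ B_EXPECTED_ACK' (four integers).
After event 0: A_seq=5000 A_ack=292 B_seq=292 B_ack=5000
After event 1: A_seq=5000 A_ack=427 B_seq=427 B_ack=5000
After event 2: A_seq=5052 A_ack=427 B_seq=427 B_ack=5000
After event 3: A_seq=5101 A_ack=427 B_seq=427 B_ack=5000
After event 4: A_seq=5101 A_ack=427 B_seq=427 B_ack=5101
After event 5: A_seq=5287 A_ack=427 B_seq=427 B_ack=5287
After event 6: A_seq=5287 A_ack=509 B_seq=509 B_ack=5287

5287 509 509 5287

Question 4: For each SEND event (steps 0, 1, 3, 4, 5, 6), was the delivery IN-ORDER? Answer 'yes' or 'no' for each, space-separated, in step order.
Answer: yes yes no yes yes yes

Derivation:
Step 0: SEND seq=200 -> in-order
Step 1: SEND seq=292 -> in-order
Step 3: SEND seq=5052 -> out-of-order
Step 4: SEND seq=5000 -> in-order
Step 5: SEND seq=5101 -> in-order
Step 6: SEND seq=427 -> in-order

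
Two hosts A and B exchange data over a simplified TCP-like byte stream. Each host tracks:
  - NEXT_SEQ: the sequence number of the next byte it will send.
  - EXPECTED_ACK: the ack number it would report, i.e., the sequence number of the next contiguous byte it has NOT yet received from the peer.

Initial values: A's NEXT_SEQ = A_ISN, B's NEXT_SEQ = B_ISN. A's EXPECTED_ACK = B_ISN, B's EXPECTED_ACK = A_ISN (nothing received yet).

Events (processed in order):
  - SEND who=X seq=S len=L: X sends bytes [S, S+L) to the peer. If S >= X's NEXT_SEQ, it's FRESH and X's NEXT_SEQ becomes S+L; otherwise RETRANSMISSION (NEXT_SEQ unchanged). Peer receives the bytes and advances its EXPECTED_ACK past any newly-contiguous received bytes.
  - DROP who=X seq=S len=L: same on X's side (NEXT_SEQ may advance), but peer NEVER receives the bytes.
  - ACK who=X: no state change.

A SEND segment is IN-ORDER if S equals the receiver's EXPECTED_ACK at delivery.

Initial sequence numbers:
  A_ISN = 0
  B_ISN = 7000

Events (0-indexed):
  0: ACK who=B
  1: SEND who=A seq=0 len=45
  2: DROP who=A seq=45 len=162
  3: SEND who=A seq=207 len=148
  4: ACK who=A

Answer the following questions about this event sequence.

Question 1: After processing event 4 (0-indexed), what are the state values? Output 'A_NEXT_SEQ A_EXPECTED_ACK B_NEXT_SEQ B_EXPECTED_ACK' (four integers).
After event 0: A_seq=0 A_ack=7000 B_seq=7000 B_ack=0
After event 1: A_seq=45 A_ack=7000 B_seq=7000 B_ack=45
After event 2: A_seq=207 A_ack=7000 B_seq=7000 B_ack=45
After event 3: A_seq=355 A_ack=7000 B_seq=7000 B_ack=45
After event 4: A_seq=355 A_ack=7000 B_seq=7000 B_ack=45

355 7000 7000 45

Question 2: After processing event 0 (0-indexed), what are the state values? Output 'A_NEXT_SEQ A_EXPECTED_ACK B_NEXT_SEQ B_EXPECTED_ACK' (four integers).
After event 0: A_seq=0 A_ack=7000 B_seq=7000 B_ack=0

0 7000 7000 0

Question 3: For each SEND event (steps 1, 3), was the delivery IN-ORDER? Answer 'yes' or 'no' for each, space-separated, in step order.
Answer: yes no

Derivation:
Step 1: SEND seq=0 -> in-order
Step 3: SEND seq=207 -> out-of-order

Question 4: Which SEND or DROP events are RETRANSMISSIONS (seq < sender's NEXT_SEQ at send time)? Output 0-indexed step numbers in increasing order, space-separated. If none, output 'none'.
Answer: none

Derivation:
Step 1: SEND seq=0 -> fresh
Step 2: DROP seq=45 -> fresh
Step 3: SEND seq=207 -> fresh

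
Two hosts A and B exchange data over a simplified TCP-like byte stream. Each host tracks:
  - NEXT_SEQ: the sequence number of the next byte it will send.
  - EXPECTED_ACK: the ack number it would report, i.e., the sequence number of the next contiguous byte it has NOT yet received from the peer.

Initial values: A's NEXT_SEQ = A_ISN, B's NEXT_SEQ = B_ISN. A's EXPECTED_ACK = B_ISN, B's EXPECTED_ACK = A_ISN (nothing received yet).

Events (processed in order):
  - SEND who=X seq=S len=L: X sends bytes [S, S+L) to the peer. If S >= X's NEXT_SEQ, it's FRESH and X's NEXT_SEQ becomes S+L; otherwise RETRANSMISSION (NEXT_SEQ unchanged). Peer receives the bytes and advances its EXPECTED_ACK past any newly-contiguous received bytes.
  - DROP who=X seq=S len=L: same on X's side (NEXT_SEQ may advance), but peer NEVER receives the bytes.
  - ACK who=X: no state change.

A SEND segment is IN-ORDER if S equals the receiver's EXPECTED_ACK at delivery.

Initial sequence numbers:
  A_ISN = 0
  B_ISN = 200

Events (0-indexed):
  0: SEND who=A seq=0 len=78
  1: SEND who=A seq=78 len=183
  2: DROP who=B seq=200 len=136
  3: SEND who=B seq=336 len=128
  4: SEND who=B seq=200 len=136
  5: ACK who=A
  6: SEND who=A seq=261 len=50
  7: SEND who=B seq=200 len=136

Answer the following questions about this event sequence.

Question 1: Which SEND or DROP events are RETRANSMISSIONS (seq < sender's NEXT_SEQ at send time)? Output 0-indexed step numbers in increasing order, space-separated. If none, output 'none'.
Answer: 4 7

Derivation:
Step 0: SEND seq=0 -> fresh
Step 1: SEND seq=78 -> fresh
Step 2: DROP seq=200 -> fresh
Step 3: SEND seq=336 -> fresh
Step 4: SEND seq=200 -> retransmit
Step 6: SEND seq=261 -> fresh
Step 7: SEND seq=200 -> retransmit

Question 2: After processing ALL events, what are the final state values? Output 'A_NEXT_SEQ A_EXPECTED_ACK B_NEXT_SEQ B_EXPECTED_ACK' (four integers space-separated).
Answer: 311 464 464 311

Derivation:
After event 0: A_seq=78 A_ack=200 B_seq=200 B_ack=78
After event 1: A_seq=261 A_ack=200 B_seq=200 B_ack=261
After event 2: A_seq=261 A_ack=200 B_seq=336 B_ack=261
After event 3: A_seq=261 A_ack=200 B_seq=464 B_ack=261
After event 4: A_seq=261 A_ack=464 B_seq=464 B_ack=261
After event 5: A_seq=261 A_ack=464 B_seq=464 B_ack=261
After event 6: A_seq=311 A_ack=464 B_seq=464 B_ack=311
After event 7: A_seq=311 A_ack=464 B_seq=464 B_ack=311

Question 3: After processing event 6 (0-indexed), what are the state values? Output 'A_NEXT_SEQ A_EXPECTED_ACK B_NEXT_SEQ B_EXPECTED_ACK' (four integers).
After event 0: A_seq=78 A_ack=200 B_seq=200 B_ack=78
After event 1: A_seq=261 A_ack=200 B_seq=200 B_ack=261
After event 2: A_seq=261 A_ack=200 B_seq=336 B_ack=261
After event 3: A_seq=261 A_ack=200 B_seq=464 B_ack=261
After event 4: A_seq=261 A_ack=464 B_seq=464 B_ack=261
After event 5: A_seq=261 A_ack=464 B_seq=464 B_ack=261
After event 6: A_seq=311 A_ack=464 B_seq=464 B_ack=311

311 464 464 311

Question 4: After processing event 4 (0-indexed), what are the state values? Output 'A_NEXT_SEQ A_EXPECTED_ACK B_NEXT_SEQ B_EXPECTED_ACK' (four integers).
After event 0: A_seq=78 A_ack=200 B_seq=200 B_ack=78
After event 1: A_seq=261 A_ack=200 B_seq=200 B_ack=261
After event 2: A_seq=261 A_ack=200 B_seq=336 B_ack=261
After event 3: A_seq=261 A_ack=200 B_seq=464 B_ack=261
After event 4: A_seq=261 A_ack=464 B_seq=464 B_ack=261

261 464 464 261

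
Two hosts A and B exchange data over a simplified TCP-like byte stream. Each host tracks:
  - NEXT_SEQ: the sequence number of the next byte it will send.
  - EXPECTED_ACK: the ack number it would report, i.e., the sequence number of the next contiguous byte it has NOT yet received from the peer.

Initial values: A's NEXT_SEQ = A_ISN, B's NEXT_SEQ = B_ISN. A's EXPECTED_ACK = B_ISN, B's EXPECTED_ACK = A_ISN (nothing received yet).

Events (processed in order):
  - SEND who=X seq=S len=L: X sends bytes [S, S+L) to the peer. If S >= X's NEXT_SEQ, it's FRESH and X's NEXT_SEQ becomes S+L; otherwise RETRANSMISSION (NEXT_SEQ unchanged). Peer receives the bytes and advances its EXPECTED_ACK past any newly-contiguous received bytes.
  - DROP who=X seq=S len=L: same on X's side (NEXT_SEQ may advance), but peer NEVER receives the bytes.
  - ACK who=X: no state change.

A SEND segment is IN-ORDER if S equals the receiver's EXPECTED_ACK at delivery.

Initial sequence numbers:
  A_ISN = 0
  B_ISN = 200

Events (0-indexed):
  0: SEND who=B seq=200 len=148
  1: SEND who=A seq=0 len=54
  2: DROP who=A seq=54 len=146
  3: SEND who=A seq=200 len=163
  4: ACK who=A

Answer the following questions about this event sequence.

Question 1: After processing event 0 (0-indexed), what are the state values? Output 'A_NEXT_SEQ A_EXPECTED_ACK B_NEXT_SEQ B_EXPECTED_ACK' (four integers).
After event 0: A_seq=0 A_ack=348 B_seq=348 B_ack=0

0 348 348 0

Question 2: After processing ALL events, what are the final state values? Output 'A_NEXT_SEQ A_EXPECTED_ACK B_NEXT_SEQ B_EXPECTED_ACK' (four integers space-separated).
After event 0: A_seq=0 A_ack=348 B_seq=348 B_ack=0
After event 1: A_seq=54 A_ack=348 B_seq=348 B_ack=54
After event 2: A_seq=200 A_ack=348 B_seq=348 B_ack=54
After event 3: A_seq=363 A_ack=348 B_seq=348 B_ack=54
After event 4: A_seq=363 A_ack=348 B_seq=348 B_ack=54

Answer: 363 348 348 54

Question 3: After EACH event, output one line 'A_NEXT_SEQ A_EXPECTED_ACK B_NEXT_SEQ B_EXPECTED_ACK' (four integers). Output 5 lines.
0 348 348 0
54 348 348 54
200 348 348 54
363 348 348 54
363 348 348 54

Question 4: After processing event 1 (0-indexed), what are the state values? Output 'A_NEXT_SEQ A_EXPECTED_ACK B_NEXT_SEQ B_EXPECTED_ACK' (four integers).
After event 0: A_seq=0 A_ack=348 B_seq=348 B_ack=0
After event 1: A_seq=54 A_ack=348 B_seq=348 B_ack=54

54 348 348 54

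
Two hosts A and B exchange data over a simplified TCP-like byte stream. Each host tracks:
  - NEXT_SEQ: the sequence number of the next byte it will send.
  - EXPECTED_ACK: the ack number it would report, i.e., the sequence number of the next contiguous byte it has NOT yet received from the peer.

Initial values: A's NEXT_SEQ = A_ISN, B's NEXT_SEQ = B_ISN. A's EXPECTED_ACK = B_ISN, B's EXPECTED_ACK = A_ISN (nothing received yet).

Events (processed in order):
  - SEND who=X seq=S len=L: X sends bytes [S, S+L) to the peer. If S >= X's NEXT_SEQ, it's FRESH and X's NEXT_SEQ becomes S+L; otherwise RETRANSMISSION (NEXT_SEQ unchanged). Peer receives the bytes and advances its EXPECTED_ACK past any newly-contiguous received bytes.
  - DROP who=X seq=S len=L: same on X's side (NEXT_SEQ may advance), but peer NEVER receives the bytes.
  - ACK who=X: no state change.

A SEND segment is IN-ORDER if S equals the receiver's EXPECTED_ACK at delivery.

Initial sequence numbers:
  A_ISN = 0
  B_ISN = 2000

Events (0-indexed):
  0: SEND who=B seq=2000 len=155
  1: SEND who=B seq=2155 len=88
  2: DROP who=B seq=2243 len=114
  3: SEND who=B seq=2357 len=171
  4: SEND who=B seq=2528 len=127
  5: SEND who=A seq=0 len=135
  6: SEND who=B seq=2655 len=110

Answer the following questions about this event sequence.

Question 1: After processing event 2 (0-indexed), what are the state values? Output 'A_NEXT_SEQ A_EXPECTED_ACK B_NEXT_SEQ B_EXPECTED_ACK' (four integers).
After event 0: A_seq=0 A_ack=2155 B_seq=2155 B_ack=0
After event 1: A_seq=0 A_ack=2243 B_seq=2243 B_ack=0
After event 2: A_seq=0 A_ack=2243 B_seq=2357 B_ack=0

0 2243 2357 0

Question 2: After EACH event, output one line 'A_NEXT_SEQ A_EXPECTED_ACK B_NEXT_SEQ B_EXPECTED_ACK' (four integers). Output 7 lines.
0 2155 2155 0
0 2243 2243 0
0 2243 2357 0
0 2243 2528 0
0 2243 2655 0
135 2243 2655 135
135 2243 2765 135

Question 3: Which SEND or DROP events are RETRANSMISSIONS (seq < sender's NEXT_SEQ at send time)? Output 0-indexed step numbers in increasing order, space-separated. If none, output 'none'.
Answer: none

Derivation:
Step 0: SEND seq=2000 -> fresh
Step 1: SEND seq=2155 -> fresh
Step 2: DROP seq=2243 -> fresh
Step 3: SEND seq=2357 -> fresh
Step 4: SEND seq=2528 -> fresh
Step 5: SEND seq=0 -> fresh
Step 6: SEND seq=2655 -> fresh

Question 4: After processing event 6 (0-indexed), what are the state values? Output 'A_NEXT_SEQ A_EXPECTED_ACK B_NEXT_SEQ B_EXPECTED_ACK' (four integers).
After event 0: A_seq=0 A_ack=2155 B_seq=2155 B_ack=0
After event 1: A_seq=0 A_ack=2243 B_seq=2243 B_ack=0
After event 2: A_seq=0 A_ack=2243 B_seq=2357 B_ack=0
After event 3: A_seq=0 A_ack=2243 B_seq=2528 B_ack=0
After event 4: A_seq=0 A_ack=2243 B_seq=2655 B_ack=0
After event 5: A_seq=135 A_ack=2243 B_seq=2655 B_ack=135
After event 6: A_seq=135 A_ack=2243 B_seq=2765 B_ack=135

135 2243 2765 135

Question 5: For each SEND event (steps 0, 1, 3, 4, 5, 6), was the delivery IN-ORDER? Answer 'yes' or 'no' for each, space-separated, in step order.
Answer: yes yes no no yes no

Derivation:
Step 0: SEND seq=2000 -> in-order
Step 1: SEND seq=2155 -> in-order
Step 3: SEND seq=2357 -> out-of-order
Step 4: SEND seq=2528 -> out-of-order
Step 5: SEND seq=0 -> in-order
Step 6: SEND seq=2655 -> out-of-order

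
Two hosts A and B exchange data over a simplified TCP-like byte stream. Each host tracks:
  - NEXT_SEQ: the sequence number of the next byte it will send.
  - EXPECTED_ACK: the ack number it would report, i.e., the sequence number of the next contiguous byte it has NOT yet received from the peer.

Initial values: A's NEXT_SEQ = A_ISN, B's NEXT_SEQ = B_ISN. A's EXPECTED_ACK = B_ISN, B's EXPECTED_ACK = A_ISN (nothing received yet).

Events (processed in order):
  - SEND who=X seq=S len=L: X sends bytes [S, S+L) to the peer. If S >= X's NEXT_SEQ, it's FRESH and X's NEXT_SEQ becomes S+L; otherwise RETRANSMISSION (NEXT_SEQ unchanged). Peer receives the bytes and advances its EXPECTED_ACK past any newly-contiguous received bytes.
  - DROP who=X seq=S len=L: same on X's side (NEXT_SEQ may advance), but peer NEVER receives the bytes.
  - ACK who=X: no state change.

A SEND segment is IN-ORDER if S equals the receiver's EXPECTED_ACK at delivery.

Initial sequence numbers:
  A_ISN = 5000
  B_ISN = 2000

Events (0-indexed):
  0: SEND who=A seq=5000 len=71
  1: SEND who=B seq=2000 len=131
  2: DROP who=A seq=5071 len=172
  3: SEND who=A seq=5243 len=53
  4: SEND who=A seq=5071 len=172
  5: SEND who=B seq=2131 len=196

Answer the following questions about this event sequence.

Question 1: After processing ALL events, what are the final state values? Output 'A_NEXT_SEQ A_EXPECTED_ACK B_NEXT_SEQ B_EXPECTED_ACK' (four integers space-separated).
After event 0: A_seq=5071 A_ack=2000 B_seq=2000 B_ack=5071
After event 1: A_seq=5071 A_ack=2131 B_seq=2131 B_ack=5071
After event 2: A_seq=5243 A_ack=2131 B_seq=2131 B_ack=5071
After event 3: A_seq=5296 A_ack=2131 B_seq=2131 B_ack=5071
After event 4: A_seq=5296 A_ack=2131 B_seq=2131 B_ack=5296
After event 5: A_seq=5296 A_ack=2327 B_seq=2327 B_ack=5296

Answer: 5296 2327 2327 5296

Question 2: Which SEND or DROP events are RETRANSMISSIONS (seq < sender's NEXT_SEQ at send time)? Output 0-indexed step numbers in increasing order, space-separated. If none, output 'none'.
Step 0: SEND seq=5000 -> fresh
Step 1: SEND seq=2000 -> fresh
Step 2: DROP seq=5071 -> fresh
Step 3: SEND seq=5243 -> fresh
Step 4: SEND seq=5071 -> retransmit
Step 5: SEND seq=2131 -> fresh

Answer: 4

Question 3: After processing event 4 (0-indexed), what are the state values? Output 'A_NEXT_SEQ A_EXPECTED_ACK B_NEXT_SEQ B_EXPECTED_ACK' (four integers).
After event 0: A_seq=5071 A_ack=2000 B_seq=2000 B_ack=5071
After event 1: A_seq=5071 A_ack=2131 B_seq=2131 B_ack=5071
After event 2: A_seq=5243 A_ack=2131 B_seq=2131 B_ack=5071
After event 3: A_seq=5296 A_ack=2131 B_seq=2131 B_ack=5071
After event 4: A_seq=5296 A_ack=2131 B_seq=2131 B_ack=5296

5296 2131 2131 5296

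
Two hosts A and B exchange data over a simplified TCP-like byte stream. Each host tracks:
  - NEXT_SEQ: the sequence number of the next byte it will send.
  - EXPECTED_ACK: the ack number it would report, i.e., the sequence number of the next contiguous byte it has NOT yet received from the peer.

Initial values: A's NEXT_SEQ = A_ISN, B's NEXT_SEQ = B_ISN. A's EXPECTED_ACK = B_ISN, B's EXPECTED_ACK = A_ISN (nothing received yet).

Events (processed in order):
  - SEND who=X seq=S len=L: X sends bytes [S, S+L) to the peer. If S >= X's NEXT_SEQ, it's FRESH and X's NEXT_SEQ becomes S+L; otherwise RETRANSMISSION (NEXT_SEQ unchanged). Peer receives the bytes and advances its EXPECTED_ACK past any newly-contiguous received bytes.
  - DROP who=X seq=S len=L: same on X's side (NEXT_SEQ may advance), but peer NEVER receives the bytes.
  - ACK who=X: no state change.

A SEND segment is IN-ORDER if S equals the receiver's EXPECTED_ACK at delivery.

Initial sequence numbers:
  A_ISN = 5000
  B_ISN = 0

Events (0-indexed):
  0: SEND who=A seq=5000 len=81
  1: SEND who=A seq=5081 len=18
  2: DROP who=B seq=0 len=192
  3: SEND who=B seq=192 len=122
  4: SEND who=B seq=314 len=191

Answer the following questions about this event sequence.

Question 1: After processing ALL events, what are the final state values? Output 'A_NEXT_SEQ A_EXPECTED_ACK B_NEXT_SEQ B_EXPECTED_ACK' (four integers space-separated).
After event 0: A_seq=5081 A_ack=0 B_seq=0 B_ack=5081
After event 1: A_seq=5099 A_ack=0 B_seq=0 B_ack=5099
After event 2: A_seq=5099 A_ack=0 B_seq=192 B_ack=5099
After event 3: A_seq=5099 A_ack=0 B_seq=314 B_ack=5099
After event 4: A_seq=5099 A_ack=0 B_seq=505 B_ack=5099

Answer: 5099 0 505 5099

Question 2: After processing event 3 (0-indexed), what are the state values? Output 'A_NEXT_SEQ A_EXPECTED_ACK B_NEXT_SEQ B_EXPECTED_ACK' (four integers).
After event 0: A_seq=5081 A_ack=0 B_seq=0 B_ack=5081
After event 1: A_seq=5099 A_ack=0 B_seq=0 B_ack=5099
After event 2: A_seq=5099 A_ack=0 B_seq=192 B_ack=5099
After event 3: A_seq=5099 A_ack=0 B_seq=314 B_ack=5099

5099 0 314 5099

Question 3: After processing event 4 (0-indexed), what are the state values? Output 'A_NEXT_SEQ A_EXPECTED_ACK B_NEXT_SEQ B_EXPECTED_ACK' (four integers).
After event 0: A_seq=5081 A_ack=0 B_seq=0 B_ack=5081
After event 1: A_seq=5099 A_ack=0 B_seq=0 B_ack=5099
After event 2: A_seq=5099 A_ack=0 B_seq=192 B_ack=5099
After event 3: A_seq=5099 A_ack=0 B_seq=314 B_ack=5099
After event 4: A_seq=5099 A_ack=0 B_seq=505 B_ack=5099

5099 0 505 5099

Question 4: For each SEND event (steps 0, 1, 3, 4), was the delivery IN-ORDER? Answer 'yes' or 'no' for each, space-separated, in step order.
Answer: yes yes no no

Derivation:
Step 0: SEND seq=5000 -> in-order
Step 1: SEND seq=5081 -> in-order
Step 3: SEND seq=192 -> out-of-order
Step 4: SEND seq=314 -> out-of-order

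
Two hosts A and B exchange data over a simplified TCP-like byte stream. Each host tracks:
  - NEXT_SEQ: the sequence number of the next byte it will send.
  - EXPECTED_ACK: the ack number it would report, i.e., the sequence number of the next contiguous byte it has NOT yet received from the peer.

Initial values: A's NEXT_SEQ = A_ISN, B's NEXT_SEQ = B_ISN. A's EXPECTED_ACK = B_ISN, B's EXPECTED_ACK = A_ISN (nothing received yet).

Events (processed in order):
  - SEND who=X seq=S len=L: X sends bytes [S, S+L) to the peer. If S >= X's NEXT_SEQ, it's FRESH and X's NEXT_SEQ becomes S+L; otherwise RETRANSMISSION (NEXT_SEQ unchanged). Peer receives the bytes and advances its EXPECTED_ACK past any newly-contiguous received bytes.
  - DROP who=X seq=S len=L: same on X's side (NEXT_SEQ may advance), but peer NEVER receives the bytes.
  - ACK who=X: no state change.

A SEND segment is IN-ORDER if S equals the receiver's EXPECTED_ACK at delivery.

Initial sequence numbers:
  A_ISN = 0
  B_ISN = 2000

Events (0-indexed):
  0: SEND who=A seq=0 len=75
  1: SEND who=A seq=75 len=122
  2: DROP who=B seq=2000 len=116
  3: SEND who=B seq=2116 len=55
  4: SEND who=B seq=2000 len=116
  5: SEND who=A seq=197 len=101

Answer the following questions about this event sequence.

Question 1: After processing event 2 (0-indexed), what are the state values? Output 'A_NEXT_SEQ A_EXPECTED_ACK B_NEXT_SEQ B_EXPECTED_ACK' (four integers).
After event 0: A_seq=75 A_ack=2000 B_seq=2000 B_ack=75
After event 1: A_seq=197 A_ack=2000 B_seq=2000 B_ack=197
After event 2: A_seq=197 A_ack=2000 B_seq=2116 B_ack=197

197 2000 2116 197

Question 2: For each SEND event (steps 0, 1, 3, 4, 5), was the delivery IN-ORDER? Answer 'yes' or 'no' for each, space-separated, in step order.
Step 0: SEND seq=0 -> in-order
Step 1: SEND seq=75 -> in-order
Step 3: SEND seq=2116 -> out-of-order
Step 4: SEND seq=2000 -> in-order
Step 5: SEND seq=197 -> in-order

Answer: yes yes no yes yes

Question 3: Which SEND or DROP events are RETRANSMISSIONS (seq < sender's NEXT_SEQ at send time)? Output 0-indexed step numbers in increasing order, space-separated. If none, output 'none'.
Answer: 4

Derivation:
Step 0: SEND seq=0 -> fresh
Step 1: SEND seq=75 -> fresh
Step 2: DROP seq=2000 -> fresh
Step 3: SEND seq=2116 -> fresh
Step 4: SEND seq=2000 -> retransmit
Step 5: SEND seq=197 -> fresh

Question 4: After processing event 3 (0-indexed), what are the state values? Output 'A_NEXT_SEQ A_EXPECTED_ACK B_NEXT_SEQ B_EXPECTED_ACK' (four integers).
After event 0: A_seq=75 A_ack=2000 B_seq=2000 B_ack=75
After event 1: A_seq=197 A_ack=2000 B_seq=2000 B_ack=197
After event 2: A_seq=197 A_ack=2000 B_seq=2116 B_ack=197
After event 3: A_seq=197 A_ack=2000 B_seq=2171 B_ack=197

197 2000 2171 197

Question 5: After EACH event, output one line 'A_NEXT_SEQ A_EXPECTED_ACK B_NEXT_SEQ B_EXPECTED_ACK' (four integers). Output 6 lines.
75 2000 2000 75
197 2000 2000 197
197 2000 2116 197
197 2000 2171 197
197 2171 2171 197
298 2171 2171 298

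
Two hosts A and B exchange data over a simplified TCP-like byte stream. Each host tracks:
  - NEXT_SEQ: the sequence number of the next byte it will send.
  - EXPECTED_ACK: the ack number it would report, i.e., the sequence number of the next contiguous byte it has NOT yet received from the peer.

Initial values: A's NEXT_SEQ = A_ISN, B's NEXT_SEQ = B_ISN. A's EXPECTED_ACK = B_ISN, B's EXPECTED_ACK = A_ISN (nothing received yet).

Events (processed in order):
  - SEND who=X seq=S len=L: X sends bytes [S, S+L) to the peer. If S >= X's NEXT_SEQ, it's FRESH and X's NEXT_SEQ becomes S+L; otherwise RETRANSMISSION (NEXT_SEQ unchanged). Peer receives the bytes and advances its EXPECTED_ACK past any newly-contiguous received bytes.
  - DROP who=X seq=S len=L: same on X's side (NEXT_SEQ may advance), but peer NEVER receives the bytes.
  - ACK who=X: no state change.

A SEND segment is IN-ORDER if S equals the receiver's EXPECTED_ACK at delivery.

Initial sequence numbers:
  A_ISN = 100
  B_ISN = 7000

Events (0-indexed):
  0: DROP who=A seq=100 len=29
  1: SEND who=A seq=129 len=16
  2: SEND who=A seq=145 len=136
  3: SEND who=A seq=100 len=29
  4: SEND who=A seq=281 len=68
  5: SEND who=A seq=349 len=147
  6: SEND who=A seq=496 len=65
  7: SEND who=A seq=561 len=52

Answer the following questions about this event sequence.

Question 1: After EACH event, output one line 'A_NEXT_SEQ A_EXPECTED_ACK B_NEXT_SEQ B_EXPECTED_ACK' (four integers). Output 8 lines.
129 7000 7000 100
145 7000 7000 100
281 7000 7000 100
281 7000 7000 281
349 7000 7000 349
496 7000 7000 496
561 7000 7000 561
613 7000 7000 613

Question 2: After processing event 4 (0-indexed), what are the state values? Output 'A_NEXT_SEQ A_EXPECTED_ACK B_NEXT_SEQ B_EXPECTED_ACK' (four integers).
After event 0: A_seq=129 A_ack=7000 B_seq=7000 B_ack=100
After event 1: A_seq=145 A_ack=7000 B_seq=7000 B_ack=100
After event 2: A_seq=281 A_ack=7000 B_seq=7000 B_ack=100
After event 3: A_seq=281 A_ack=7000 B_seq=7000 B_ack=281
After event 4: A_seq=349 A_ack=7000 B_seq=7000 B_ack=349

349 7000 7000 349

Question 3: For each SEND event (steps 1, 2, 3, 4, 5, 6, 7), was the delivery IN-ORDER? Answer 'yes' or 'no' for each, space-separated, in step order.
Answer: no no yes yes yes yes yes

Derivation:
Step 1: SEND seq=129 -> out-of-order
Step 2: SEND seq=145 -> out-of-order
Step 3: SEND seq=100 -> in-order
Step 4: SEND seq=281 -> in-order
Step 5: SEND seq=349 -> in-order
Step 6: SEND seq=496 -> in-order
Step 7: SEND seq=561 -> in-order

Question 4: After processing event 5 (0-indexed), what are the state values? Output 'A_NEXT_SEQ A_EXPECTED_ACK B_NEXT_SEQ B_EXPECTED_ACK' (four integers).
After event 0: A_seq=129 A_ack=7000 B_seq=7000 B_ack=100
After event 1: A_seq=145 A_ack=7000 B_seq=7000 B_ack=100
After event 2: A_seq=281 A_ack=7000 B_seq=7000 B_ack=100
After event 3: A_seq=281 A_ack=7000 B_seq=7000 B_ack=281
After event 4: A_seq=349 A_ack=7000 B_seq=7000 B_ack=349
After event 5: A_seq=496 A_ack=7000 B_seq=7000 B_ack=496

496 7000 7000 496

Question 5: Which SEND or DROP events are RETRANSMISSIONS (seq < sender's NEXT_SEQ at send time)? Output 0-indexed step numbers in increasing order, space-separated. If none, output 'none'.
Step 0: DROP seq=100 -> fresh
Step 1: SEND seq=129 -> fresh
Step 2: SEND seq=145 -> fresh
Step 3: SEND seq=100 -> retransmit
Step 4: SEND seq=281 -> fresh
Step 5: SEND seq=349 -> fresh
Step 6: SEND seq=496 -> fresh
Step 7: SEND seq=561 -> fresh

Answer: 3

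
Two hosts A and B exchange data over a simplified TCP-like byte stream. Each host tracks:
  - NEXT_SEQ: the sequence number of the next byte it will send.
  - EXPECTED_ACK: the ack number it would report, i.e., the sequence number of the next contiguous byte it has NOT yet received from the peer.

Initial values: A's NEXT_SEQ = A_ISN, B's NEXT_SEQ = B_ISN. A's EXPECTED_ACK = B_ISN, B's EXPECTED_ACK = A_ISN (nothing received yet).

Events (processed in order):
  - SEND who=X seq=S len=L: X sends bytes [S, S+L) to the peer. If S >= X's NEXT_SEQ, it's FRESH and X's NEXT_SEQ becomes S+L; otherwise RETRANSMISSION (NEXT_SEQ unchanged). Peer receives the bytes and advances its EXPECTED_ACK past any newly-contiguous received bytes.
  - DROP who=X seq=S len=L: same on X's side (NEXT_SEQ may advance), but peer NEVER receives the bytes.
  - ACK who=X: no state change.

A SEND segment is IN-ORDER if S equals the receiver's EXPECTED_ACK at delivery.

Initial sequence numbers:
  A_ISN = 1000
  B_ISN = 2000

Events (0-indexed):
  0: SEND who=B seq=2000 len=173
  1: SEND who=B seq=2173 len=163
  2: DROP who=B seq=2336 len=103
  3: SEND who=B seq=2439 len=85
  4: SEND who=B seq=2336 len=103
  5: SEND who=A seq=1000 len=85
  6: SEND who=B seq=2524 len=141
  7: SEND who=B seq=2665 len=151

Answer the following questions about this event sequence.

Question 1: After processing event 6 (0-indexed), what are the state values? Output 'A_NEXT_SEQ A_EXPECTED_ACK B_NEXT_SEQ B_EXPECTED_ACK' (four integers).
After event 0: A_seq=1000 A_ack=2173 B_seq=2173 B_ack=1000
After event 1: A_seq=1000 A_ack=2336 B_seq=2336 B_ack=1000
After event 2: A_seq=1000 A_ack=2336 B_seq=2439 B_ack=1000
After event 3: A_seq=1000 A_ack=2336 B_seq=2524 B_ack=1000
After event 4: A_seq=1000 A_ack=2524 B_seq=2524 B_ack=1000
After event 5: A_seq=1085 A_ack=2524 B_seq=2524 B_ack=1085
After event 6: A_seq=1085 A_ack=2665 B_seq=2665 B_ack=1085

1085 2665 2665 1085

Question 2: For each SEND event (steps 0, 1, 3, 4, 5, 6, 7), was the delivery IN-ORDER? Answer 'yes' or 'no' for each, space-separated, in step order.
Answer: yes yes no yes yes yes yes

Derivation:
Step 0: SEND seq=2000 -> in-order
Step 1: SEND seq=2173 -> in-order
Step 3: SEND seq=2439 -> out-of-order
Step 4: SEND seq=2336 -> in-order
Step 5: SEND seq=1000 -> in-order
Step 6: SEND seq=2524 -> in-order
Step 7: SEND seq=2665 -> in-order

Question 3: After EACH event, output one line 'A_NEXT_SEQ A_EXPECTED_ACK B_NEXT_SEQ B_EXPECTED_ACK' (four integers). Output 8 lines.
1000 2173 2173 1000
1000 2336 2336 1000
1000 2336 2439 1000
1000 2336 2524 1000
1000 2524 2524 1000
1085 2524 2524 1085
1085 2665 2665 1085
1085 2816 2816 1085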